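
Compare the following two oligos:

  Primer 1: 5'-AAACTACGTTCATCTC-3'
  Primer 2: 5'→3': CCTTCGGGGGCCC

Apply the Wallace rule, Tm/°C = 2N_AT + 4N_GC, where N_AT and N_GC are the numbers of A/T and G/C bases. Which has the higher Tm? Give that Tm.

Primer 1: A+T=10, G+C=6 → Tm = 2(10)+4(6) = 44°C
Primer 2: A+T=2, G+C=11 → Tm = 2(2)+4(11) = 48°C
44°C vs 48°C → primer 2 is higher.

Primer 2, 48°C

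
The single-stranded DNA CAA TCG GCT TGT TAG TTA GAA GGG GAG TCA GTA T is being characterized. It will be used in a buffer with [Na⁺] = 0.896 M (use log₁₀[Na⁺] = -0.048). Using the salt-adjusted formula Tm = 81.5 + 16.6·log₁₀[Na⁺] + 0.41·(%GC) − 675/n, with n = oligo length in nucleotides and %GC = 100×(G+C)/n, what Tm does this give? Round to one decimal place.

78.9°C

Length n = 34. Base counts: T=10, A=9, G=11, C=4
G+C = 15, so %GC = 15/34 × 100 = 44.118%
Salt term: 16.6 × (-0.048) = -0.797
GC term: 0.41 × 44.118 = 18.088; length term: −675/34 = −19.853
Tm = 81.5 + (-0.797) + 18.088 − 19.853 = 78.938 → 78.9°C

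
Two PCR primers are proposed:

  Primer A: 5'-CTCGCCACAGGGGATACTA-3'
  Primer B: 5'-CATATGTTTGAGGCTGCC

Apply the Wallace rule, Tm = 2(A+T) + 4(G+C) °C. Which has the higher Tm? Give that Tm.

Primer A, 60°C

Primer A: A+T=8, G+C=11 → Tm = 2(8)+4(11) = 60°C
Primer B: A+T=9, G+C=9 → Tm = 2(9)+4(9) = 54°C
60°C vs 54°C → primer A is higher.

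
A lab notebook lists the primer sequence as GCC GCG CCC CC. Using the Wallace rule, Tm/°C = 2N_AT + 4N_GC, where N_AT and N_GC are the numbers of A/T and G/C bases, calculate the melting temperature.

44°C

Scanning the sequence gives G=3, C=8, T=0, A=0.
So N_AT = 0 and N_GC = 11.
Tm = 4·11 + 2·0 = 44 + 0 = 44°C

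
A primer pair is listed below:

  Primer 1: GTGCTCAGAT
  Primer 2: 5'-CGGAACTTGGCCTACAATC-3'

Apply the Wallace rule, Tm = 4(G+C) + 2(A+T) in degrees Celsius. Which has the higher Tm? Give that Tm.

Primer 2, 58°C

Primer 1: A+T=5, G+C=5 → Tm = 2(5)+4(5) = 30°C
Primer 2: A+T=9, G+C=10 → Tm = 2(9)+4(10) = 58°C
30°C vs 58°C → primer 2 is higher.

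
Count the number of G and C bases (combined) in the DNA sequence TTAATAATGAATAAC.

Base counts: T=5, C=1, G=1, A=8
Total G or C: 1 + 1 = 2

2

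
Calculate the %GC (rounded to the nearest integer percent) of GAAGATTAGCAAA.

31%

Base counts: C=1, A=7, G=3, T=2
G+C = 3 + 1 = 4 out of 13 bases
%GC = 4/13 × 100 = 30.77% ≈ 31%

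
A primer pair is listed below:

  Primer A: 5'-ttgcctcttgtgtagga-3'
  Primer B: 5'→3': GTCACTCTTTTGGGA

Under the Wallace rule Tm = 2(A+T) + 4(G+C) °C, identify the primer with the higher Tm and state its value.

Primer A, 50°C

Primer A: A+T=9, G+C=8 → Tm = 2(9)+4(8) = 50°C
Primer B: A+T=8, G+C=7 → Tm = 2(8)+4(7) = 44°C
50°C vs 44°C → primer A is higher.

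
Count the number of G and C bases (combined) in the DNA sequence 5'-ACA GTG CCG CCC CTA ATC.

11

Scanning the sequence gives T=3, G=3, A=4, C=8.
Total G or C: 3 + 8 = 11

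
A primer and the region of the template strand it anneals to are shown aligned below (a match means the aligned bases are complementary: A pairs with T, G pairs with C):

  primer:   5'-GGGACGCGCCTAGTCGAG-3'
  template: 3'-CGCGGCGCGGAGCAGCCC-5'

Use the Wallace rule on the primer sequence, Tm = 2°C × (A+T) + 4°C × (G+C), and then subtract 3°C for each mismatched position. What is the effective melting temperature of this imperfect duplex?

50°C

Primer base counts: A=3, T=2, G=8, C=5 → A+T=5, G+C=13
Perfect-match Tm = 2(5) + 4(13) = 10 + 52 = 62°C
Mismatches (positions where the bases are not complementary): 4 (at positions 2, 4, 12, 17)
Effective Tm = 62 − 4×3 = 62 − 12 = 50°C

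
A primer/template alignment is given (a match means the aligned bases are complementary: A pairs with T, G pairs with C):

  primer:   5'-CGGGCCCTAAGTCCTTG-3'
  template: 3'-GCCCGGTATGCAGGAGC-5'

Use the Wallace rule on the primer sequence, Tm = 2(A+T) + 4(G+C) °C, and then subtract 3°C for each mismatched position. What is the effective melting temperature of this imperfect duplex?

Primer base counts: A=2, T=4, G=5, C=6 → A+T=6, G+C=11
Perfect-match Tm = 2(6) + 4(11) = 12 + 44 = 56°C
Mismatches (positions where the bases are not complementary): 3 (at positions 7, 10, 16)
Effective Tm = 56 − 3×3 = 56 − 9 = 47°C

47°C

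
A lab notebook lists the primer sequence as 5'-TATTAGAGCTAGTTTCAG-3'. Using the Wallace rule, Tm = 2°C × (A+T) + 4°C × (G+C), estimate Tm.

Scanning the sequence gives T=7, C=2, A=5, G=4.
So N_AT = 12 and N_GC = 6.
Tm = 4·6 + 2·12 = 24 + 24 = 48°C

48°C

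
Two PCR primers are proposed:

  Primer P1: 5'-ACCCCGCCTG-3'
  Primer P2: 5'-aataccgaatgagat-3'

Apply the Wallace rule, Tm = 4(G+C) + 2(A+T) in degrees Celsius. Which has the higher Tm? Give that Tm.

Primer P2, 40°C

Primer P1: A+T=2, G+C=8 → Tm = 2(2)+4(8) = 36°C
Primer P2: A+T=10, G+C=5 → Tm = 2(10)+4(5) = 40°C
36°C vs 40°C → primer P2 is higher.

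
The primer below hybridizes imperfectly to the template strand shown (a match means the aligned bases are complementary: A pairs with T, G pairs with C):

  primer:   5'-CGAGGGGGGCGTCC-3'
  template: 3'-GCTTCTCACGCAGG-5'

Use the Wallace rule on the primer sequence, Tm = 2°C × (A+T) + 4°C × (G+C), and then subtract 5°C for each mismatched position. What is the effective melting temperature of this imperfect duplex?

37°C

Primer base counts: A=1, T=1, G=8, C=4 → A+T=2, G+C=12
Perfect-match Tm = 2(2) + 4(12) = 4 + 48 = 52°C
Mismatches (positions where the bases are not complementary): 3 (at positions 4, 6, 8)
Effective Tm = 52 − 3×5 = 52 − 15 = 37°C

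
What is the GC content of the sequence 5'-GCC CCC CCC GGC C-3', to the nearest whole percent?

Base counts: G=3, A=0, C=10, T=0
G+C = 3 + 10 = 13 out of 13 bases
%GC = 13/13 × 100 = 100% ≈ 100%

100%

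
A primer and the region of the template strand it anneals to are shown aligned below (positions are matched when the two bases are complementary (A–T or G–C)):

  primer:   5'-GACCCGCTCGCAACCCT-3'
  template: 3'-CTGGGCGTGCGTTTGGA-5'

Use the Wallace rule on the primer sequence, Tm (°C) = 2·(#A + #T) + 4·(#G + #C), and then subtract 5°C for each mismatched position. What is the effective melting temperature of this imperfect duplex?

48°C

Primer base counts: A=3, T=2, G=3, C=9 → A+T=5, G+C=12
Perfect-match Tm = 2(5) + 4(12) = 10 + 48 = 58°C
Mismatches (positions where the bases are not complementary): 2 (at positions 8, 14)
Effective Tm = 58 − 2×5 = 58 − 10 = 48°C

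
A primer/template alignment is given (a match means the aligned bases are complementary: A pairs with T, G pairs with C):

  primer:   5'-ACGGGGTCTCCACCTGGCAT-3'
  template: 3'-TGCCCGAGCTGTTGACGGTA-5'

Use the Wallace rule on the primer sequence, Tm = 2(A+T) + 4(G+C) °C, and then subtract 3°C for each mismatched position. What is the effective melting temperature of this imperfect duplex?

Primer base counts: A=3, T=4, G=6, C=7 → A+T=7, G+C=13
Perfect-match Tm = 2(7) + 4(13) = 14 + 52 = 66°C
Mismatches (positions where the bases are not complementary): 5 (at positions 6, 9, 10, 13, 17)
Effective Tm = 66 − 5×3 = 66 − 15 = 51°C

51°C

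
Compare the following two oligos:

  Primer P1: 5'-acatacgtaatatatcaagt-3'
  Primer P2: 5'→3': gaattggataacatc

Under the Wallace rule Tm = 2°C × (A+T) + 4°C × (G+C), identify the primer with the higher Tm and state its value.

Primer P1, 50°C

Primer P1: A+T=15, G+C=5 → Tm = 2(15)+4(5) = 50°C
Primer P2: A+T=10, G+C=5 → Tm = 2(10)+4(5) = 40°C
50°C vs 40°C → primer P1 is higher.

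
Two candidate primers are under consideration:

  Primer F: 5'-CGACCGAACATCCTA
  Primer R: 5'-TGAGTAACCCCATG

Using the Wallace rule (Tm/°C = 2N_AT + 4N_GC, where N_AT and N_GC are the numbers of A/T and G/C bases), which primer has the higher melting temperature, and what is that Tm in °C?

Primer F, 46°C

Primer F: A+T=7, G+C=8 → Tm = 2(7)+4(8) = 46°C
Primer R: A+T=7, G+C=7 → Tm = 2(7)+4(7) = 42°C
46°C vs 42°C → primer F is higher.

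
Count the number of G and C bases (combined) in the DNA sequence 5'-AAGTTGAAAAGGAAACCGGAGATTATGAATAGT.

Scanning the sequence gives C=2, A=15, T=7, G=9.
Total G or C: 9 + 2 = 11

11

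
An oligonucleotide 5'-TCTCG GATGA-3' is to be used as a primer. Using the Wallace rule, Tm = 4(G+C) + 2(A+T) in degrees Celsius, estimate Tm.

30°C

Base counts: G=3, T=3, A=2, C=2
AT pairs contribute 5, GC pairs contribute 5.
Tm = 4·5 + 2·5 = 20 + 10 = 30°C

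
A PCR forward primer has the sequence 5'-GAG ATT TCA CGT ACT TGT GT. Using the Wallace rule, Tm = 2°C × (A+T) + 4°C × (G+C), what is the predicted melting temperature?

56°C

Base counts: G=5, T=8, C=3, A=4
A+T = 12, G+C = 8
Tm = 2(12) + 4(8) = 24 + 32 = 56°C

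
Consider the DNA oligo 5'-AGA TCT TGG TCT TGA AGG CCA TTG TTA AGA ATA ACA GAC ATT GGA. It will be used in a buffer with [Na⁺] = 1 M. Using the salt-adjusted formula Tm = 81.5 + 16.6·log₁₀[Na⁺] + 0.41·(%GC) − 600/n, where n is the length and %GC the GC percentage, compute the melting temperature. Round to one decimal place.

Length n = 45. Base counts: T=13, G=11, C=6, A=15
G+C = 17, so %GC = 17/45 × 100 = 37.778%
Salt term: 16.6 × (0) = 0
GC term: 0.41 × 37.778 = 15.489; length term: −600/45 = −13.333
Tm = 81.5 + (0) + 15.489 − 13.333 = 83.656 → 83.7°C

83.7°C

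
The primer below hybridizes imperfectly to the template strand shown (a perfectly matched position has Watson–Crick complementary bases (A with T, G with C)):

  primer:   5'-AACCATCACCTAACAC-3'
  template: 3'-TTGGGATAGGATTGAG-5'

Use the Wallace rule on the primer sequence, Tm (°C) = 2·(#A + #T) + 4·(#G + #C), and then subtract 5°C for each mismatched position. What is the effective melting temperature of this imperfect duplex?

Primer base counts: A=7, T=2, G=0, C=7 → A+T=9, G+C=7
Perfect-match Tm = 2(9) + 4(7) = 18 + 28 = 46°C
Mismatches (positions where the bases are not complementary): 4 (at positions 5, 7, 8, 15)
Effective Tm = 46 − 4×5 = 46 − 20 = 26°C

26°C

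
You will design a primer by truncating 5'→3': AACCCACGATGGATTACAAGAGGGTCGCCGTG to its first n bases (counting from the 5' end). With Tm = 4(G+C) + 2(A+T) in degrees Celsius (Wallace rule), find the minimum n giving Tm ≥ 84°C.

n = 28

First 27 bases: AACCCACGATGGATTACAAGAGGGTCG → Tm = 82°C (< 84°C)
First 28 bases: AACCCACGATGGATTACAAGAGGGTCGC → Tm = 86°C (≥ 84°C)
Since every base adds ≥2°C, Tm only increases with n, so the threshold is first crossed at n = 28.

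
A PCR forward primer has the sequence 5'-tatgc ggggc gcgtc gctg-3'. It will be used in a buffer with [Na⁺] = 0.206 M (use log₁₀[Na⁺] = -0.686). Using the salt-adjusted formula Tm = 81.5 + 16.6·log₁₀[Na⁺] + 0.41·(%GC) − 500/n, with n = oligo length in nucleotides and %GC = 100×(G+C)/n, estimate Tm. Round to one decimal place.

Length n = 19. C=5, T=4, A=1, G=9
G+C = 14, so %GC = 14/19 × 100 = 73.684%
Salt term: 16.6 × (-0.686) = -11.388
GC term: 0.41 × 73.684 = 30.21; length term: −500/19 = −26.316
Tm = 81.5 + (-11.388) + 30.21 − 26.316 = 74.006 → 74.0°C

74.0°C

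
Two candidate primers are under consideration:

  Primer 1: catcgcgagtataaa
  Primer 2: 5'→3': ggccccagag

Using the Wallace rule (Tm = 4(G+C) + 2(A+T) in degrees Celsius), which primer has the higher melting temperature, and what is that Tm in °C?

Primer 1, 42°C

Primer 1: A+T=9, G+C=6 → Tm = 2(9)+4(6) = 42°C
Primer 2: A+T=2, G+C=8 → Tm = 2(2)+4(8) = 36°C
42°C vs 36°C → primer 1 is higher.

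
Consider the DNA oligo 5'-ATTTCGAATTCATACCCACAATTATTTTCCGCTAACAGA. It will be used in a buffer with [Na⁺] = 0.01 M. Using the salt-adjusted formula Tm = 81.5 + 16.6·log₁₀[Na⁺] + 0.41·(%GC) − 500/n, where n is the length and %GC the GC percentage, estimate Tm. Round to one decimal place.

Length n = 39. Counting bases: G=3, C=10, T=13, A=13
G+C = 13, so %GC = 13/39 × 100 = 33.333%
Salt term: 16.6 × (-2) = -33.2
GC term: 0.41 × 33.333 = 13.667; length term: −500/39 = −12.821
Tm = 81.5 + (-33.2) + 13.667 − 12.821 = 49.146 → 49.1°C

49.1°C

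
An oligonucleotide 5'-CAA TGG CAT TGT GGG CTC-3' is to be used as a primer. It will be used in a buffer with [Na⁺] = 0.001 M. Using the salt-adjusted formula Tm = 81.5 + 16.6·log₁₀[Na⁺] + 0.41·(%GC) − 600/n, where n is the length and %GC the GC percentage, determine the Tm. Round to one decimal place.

21.1°C

Length n = 18. A=3, C=4, T=5, G=6
G+C = 10, so %GC = 10/18 × 100 = 55.556%
Salt term: 16.6 × (-3) = -49.8
GC term: 0.41 × 55.556 = 22.778; length term: −600/18 = −33.333
Tm = 81.5 + (-49.8) + 22.778 − 33.333 = 21.145 → 21.1°C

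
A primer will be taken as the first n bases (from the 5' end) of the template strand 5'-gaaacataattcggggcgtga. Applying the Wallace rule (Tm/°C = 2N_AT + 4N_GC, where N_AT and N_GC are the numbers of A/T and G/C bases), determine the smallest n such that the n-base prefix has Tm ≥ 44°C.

n = 16

First 15 bases: GAAACATAATTCGGG → Tm = 42°C (< 44°C)
First 16 bases: GAAACATAATTCGGGG → Tm = 46°C (≥ 44°C)
Each additional base adds 2°C (A/T) or 4°C (G/C), so Tm is non-decreasing in n; n = 16 is the first length to reach 44°C.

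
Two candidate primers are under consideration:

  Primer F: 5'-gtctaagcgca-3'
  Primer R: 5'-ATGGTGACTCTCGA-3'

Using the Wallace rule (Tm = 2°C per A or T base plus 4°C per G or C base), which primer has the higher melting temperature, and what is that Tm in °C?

Primer F: A+T=5, G+C=6 → Tm = 2(5)+4(6) = 34°C
Primer R: A+T=7, G+C=7 → Tm = 2(7)+4(7) = 42°C
34°C vs 42°C → primer R is higher.

Primer R, 42°C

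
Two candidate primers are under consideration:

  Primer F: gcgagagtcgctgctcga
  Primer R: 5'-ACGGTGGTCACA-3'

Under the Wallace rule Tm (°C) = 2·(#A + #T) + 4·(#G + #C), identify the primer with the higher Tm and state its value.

Primer F: A+T=6, G+C=12 → Tm = 2(6)+4(12) = 60°C
Primer R: A+T=5, G+C=7 → Tm = 2(5)+4(7) = 38°C
60°C vs 38°C → primer F is higher.

Primer F, 60°C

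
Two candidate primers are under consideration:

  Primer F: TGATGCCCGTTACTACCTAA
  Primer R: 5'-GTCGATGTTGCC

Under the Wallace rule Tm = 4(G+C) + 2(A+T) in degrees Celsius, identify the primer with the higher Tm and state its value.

Primer F, 58°C

Primer F: A+T=11, G+C=9 → Tm = 2(11)+4(9) = 58°C
Primer R: A+T=5, G+C=7 → Tm = 2(5)+4(7) = 38°C
58°C vs 38°C → primer F is higher.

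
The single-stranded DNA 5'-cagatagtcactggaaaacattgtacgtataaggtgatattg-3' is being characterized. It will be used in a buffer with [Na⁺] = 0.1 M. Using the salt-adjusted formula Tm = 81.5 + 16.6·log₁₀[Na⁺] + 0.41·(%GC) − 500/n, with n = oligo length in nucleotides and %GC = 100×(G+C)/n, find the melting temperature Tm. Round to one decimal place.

Length n = 42. Scanning the sequence gives T=12, A=15, G=10, C=5.
G+C = 15, so %GC = 15/42 × 100 = 35.714%
Salt term: 16.6 × (-1) = -16.6
GC term: 0.41 × 35.714 = 14.643; length term: −500/42 = −11.905
Tm = 81.5 + (-16.6) + 14.643 − 11.905 = 67.638 → 67.6°C

67.6°C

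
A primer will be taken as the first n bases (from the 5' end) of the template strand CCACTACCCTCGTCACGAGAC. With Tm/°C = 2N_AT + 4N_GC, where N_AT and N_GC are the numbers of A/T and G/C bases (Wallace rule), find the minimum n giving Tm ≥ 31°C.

n = 10

First 9 bases: CCACTACCC → Tm = 30°C (< 31°C)
First 10 bases: CCACTACCCT → Tm = 32°C (≥ 31°C)
Since every base adds ≥2°C, Tm only increases with n, so the threshold is first crossed at n = 10.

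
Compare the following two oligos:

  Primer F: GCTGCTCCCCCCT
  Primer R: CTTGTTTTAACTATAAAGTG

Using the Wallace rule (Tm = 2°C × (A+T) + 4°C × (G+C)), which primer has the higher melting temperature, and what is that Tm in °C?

Primer F: A+T=3, G+C=10 → Tm = 2(3)+4(10) = 46°C
Primer R: A+T=15, G+C=5 → Tm = 2(15)+4(5) = 50°C
46°C vs 50°C → primer R is higher.

Primer R, 50°C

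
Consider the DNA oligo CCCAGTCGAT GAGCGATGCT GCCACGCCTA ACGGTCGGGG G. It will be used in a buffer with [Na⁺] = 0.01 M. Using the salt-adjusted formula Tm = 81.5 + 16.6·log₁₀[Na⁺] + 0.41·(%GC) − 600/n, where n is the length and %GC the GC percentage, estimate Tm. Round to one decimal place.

61.7°C

Length n = 41. Scanning the sequence gives A=7, T=6, G=15, C=13.
G+C = 28, so %GC = 28/41 × 100 = 68.293%
Salt term: 16.6 × (-2) = -33.2
GC term: 0.41 × 68.293 = 28; length term: −600/41 = −14.634
Tm = 81.5 + (-33.2) + 28 − 14.634 = 61.666 → 61.7°C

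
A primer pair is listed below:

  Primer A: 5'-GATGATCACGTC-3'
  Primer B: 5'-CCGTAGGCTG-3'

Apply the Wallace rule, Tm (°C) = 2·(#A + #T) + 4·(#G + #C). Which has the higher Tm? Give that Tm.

Primer A, 36°C

Primer A: A+T=6, G+C=6 → Tm = 2(6)+4(6) = 36°C
Primer B: A+T=3, G+C=7 → Tm = 2(3)+4(7) = 34°C
36°C vs 34°C → primer A is higher.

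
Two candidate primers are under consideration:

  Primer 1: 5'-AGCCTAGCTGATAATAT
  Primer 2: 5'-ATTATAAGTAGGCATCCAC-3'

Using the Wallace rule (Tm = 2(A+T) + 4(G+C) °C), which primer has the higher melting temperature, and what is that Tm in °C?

Primer 2, 52°C

Primer 1: A+T=11, G+C=6 → Tm = 2(11)+4(6) = 46°C
Primer 2: A+T=12, G+C=7 → Tm = 2(12)+4(7) = 52°C
46°C vs 52°C → primer 2 is higher.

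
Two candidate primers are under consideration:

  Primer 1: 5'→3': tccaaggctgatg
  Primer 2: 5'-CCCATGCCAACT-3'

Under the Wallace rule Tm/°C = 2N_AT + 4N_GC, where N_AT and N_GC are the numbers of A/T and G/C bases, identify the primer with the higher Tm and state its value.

Primer 1, 40°C

Primer 1: A+T=6, G+C=7 → Tm = 2(6)+4(7) = 40°C
Primer 2: A+T=5, G+C=7 → Tm = 2(5)+4(7) = 38°C
40°C vs 38°C → primer 1 is higher.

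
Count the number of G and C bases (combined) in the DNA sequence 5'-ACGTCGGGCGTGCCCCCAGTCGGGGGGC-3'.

Counting bases: C=10, G=13, T=3, A=2
Total G or C: 13 + 10 = 23

23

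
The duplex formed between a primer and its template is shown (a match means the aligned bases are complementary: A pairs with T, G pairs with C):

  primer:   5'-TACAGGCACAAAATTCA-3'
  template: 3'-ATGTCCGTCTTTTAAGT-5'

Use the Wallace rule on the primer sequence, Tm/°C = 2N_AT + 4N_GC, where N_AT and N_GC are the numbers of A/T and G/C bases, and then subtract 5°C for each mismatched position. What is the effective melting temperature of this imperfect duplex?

41°C

Primer base counts: A=8, T=3, G=2, C=4 → A+T=11, G+C=6
Perfect-match Tm = 2(11) + 4(6) = 22 + 24 = 46°C
Mismatches (positions where the bases are not complementary): 1 (at position 9)
Effective Tm = 46 − 1×5 = 46 − 5 = 41°C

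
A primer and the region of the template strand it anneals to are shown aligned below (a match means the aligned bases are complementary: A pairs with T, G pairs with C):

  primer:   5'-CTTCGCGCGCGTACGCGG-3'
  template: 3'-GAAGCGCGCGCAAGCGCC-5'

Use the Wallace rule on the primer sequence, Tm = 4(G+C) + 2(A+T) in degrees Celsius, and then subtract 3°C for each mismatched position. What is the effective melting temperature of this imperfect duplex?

Primer base counts: A=1, T=3, G=7, C=7 → A+T=4, G+C=14
Perfect-match Tm = 2(4) + 4(14) = 8 + 56 = 64°C
Mismatches (positions where the bases are not complementary): 1 (at position 13)
Effective Tm = 64 − 1×3 = 64 − 3 = 61°C

61°C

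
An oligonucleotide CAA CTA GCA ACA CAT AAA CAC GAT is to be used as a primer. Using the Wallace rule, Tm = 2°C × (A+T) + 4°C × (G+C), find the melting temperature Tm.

66°C

A=12, C=7, T=3, G=2
So N_AT = 15 and N_GC = 9.
Tm = 2×15 + 4×9 = 66°C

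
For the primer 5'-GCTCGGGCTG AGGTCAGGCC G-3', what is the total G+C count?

T=3, A=2, G=10, C=6
G+C = 10 + 6 = 16

16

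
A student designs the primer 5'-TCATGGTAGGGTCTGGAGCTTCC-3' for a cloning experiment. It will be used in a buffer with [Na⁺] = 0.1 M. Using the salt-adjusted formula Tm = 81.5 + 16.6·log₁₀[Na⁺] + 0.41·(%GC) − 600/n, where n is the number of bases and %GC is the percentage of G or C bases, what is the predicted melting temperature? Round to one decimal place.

Length n = 23. Base counts: T=7, A=3, G=8, C=5
G+C = 13, so %GC = 13/23 × 100 = 56.522%
Salt term: 16.6 × (-1) = -16.6
GC term: 0.41 × 56.522 = 23.174; length term: −600/23 = −26.087
Tm = 81.5 + (-16.6) + 23.174 − 26.087 = 61.987 → 62.0°C

62.0°C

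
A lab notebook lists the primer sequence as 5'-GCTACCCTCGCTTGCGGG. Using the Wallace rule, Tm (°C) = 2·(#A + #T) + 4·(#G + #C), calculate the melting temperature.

62°C

Scanning the sequence gives G=6, T=4, A=1, C=7.
AT pairs contribute 5, GC pairs contribute 13.
Tm = 2×5 + 4×13 = 62°C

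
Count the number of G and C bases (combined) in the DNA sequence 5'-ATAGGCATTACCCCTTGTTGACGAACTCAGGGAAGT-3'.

17

Counting bases: C=8, T=9, A=10, G=9
Total G or C: 9 + 8 = 17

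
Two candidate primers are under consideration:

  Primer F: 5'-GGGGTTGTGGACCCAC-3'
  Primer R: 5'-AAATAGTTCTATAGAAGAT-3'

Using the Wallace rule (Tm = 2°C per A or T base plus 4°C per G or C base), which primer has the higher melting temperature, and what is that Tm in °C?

Primer F: A+T=5, G+C=11 → Tm = 2(5)+4(11) = 54°C
Primer R: A+T=15, G+C=4 → Tm = 2(15)+4(4) = 46°C
54°C vs 46°C → primer F is higher.

Primer F, 54°C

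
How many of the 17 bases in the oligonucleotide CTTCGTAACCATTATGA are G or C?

6

Counting bases: C=4, A=5, T=6, G=2
Total G or C: 2 + 4 = 6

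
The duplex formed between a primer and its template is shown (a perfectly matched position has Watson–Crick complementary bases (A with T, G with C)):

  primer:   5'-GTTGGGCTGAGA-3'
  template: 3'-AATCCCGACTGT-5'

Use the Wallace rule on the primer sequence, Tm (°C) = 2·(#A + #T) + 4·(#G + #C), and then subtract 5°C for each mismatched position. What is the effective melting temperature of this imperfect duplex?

23°C

Primer base counts: A=2, T=3, G=6, C=1 → A+T=5, G+C=7
Perfect-match Tm = 2(5) + 4(7) = 10 + 28 = 38°C
Mismatches (positions where the bases are not complementary): 3 (at positions 1, 3, 11)
Effective Tm = 38 − 3×5 = 38 − 15 = 23°C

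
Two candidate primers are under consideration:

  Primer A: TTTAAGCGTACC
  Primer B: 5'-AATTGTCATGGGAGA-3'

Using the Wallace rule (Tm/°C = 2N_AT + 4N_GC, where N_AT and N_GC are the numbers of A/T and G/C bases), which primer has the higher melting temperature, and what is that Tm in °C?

Primer A: A+T=7, G+C=5 → Tm = 2(7)+4(5) = 34°C
Primer B: A+T=9, G+C=6 → Tm = 2(9)+4(6) = 42°C
34°C vs 42°C → primer B is higher.

Primer B, 42°C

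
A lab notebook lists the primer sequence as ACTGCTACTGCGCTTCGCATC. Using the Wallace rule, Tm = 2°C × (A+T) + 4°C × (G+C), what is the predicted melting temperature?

Scanning the sequence gives C=8, G=4, T=6, A=3.
So N_AT = 9 and N_GC = 12.
Tm = 4·12 + 2·9 = 48 + 18 = 66°C

66°C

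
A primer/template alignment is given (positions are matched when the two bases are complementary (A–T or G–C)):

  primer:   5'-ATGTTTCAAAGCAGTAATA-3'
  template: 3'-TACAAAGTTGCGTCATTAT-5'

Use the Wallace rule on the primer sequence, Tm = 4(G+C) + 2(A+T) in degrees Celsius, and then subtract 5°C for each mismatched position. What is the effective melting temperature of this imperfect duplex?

Primer base counts: A=8, T=6, G=3, C=2 → A+T=14, G+C=5
Perfect-match Tm = 2(14) + 4(5) = 28 + 20 = 48°C
Mismatches (positions where the bases are not complementary): 1 (at position 10)
Effective Tm = 48 − 1×5 = 48 − 5 = 43°C

43°C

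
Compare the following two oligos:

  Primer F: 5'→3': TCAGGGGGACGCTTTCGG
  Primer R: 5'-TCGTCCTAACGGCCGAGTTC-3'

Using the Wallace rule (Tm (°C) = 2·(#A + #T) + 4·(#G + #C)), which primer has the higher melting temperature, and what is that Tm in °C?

Primer R, 64°C

Primer F: A+T=6, G+C=12 → Tm = 2(6)+4(12) = 60°C
Primer R: A+T=8, G+C=12 → Tm = 2(8)+4(12) = 64°C
60°C vs 64°C → primer R is higher.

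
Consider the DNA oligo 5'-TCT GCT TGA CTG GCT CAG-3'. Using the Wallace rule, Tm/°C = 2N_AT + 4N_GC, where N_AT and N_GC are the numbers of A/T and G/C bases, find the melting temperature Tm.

56°C

Base counts: C=5, G=5, A=2, T=6
So N_AT = 8 and N_GC = 10.
Tm = 4·10 + 2·8 = 40 + 16 = 56°C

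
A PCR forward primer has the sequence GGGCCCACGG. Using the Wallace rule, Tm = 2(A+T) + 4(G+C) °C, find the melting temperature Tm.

38°C

A=1, C=4, T=0, G=5
So N_AT = 1 and N_GC = 9.
Tm = 2×1 + 4×9 = 38°C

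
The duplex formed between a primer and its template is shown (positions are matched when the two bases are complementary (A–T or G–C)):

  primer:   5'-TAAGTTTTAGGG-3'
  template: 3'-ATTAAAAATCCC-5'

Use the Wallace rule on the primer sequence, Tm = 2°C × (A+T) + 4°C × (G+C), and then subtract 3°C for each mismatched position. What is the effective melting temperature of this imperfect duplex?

Primer base counts: A=3, T=5, G=4, C=0 → A+T=8, G+C=4
Perfect-match Tm = 2(8) + 4(4) = 16 + 16 = 32°C
Mismatches (positions where the bases are not complementary): 1 (at position 4)
Effective Tm = 32 − 1×3 = 32 − 3 = 29°C

29°C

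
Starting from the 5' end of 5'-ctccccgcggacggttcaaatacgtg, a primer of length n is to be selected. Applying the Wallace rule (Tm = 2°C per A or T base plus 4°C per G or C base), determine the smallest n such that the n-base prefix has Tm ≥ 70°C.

n = 22

First 21 bases: CTCCCCGCGGACGGTTCAAAT → Tm = 68°C (< 70°C)
First 22 bases: CTCCCCGCGGACGGTTCAAATA → Tm = 70°C (≥ 70°C)
Since every base adds ≥2°C, Tm only increases with n, so the threshold is first crossed at n = 22.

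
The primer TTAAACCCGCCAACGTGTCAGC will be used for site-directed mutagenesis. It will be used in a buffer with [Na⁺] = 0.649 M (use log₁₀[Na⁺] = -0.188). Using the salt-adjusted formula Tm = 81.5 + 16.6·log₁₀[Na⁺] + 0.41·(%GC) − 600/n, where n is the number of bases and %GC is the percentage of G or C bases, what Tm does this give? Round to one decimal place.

73.5°C

Length n = 22. Counting bases: C=8, T=4, G=4, A=6
G+C = 12, so %GC = 12/22 × 100 = 54.545%
Salt term: 16.6 × (-0.188) = -3.121
GC term: 0.41 × 54.545 = 22.363; length term: −600/22 = −27.273
Tm = 81.5 + (-3.121) + 22.363 − 27.273 = 73.469 → 73.5°C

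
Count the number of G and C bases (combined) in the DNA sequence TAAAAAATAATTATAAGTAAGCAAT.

3

Counting bases: G=2, A=15, C=1, T=7
Total G or C: 2 + 1 = 3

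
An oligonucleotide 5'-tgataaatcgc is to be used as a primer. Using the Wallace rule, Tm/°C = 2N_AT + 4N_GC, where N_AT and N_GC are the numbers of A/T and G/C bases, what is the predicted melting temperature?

Base counts: T=3, G=2, C=2, A=4
AT pairs contribute 7, GC pairs contribute 4.
Tm = 4·4 + 2·7 = 16 + 14 = 30°C

30°C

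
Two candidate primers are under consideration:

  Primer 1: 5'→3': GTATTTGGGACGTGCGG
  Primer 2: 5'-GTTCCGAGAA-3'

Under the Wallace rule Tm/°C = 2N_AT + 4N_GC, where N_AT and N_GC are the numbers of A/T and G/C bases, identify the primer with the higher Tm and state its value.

Primer 1, 54°C

Primer 1: A+T=7, G+C=10 → Tm = 2(7)+4(10) = 54°C
Primer 2: A+T=5, G+C=5 → Tm = 2(5)+4(5) = 30°C
54°C vs 30°C → primer 1 is higher.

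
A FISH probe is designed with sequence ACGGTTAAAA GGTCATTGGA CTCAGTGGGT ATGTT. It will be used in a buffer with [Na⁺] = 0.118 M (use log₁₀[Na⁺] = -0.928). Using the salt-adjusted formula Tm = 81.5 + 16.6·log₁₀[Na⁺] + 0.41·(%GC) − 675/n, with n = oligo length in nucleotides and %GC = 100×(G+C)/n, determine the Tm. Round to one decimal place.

64.4°C

Length n = 35. Scanning the sequence gives C=4, G=11, T=11, A=9.
G+C = 15, so %GC = 15/35 × 100 = 42.857%
Salt term: 16.6 × (-0.928) = -15.405
GC term: 0.41 × 42.857 = 17.571; length term: −675/35 = −19.286
Tm = 81.5 + (-15.405) + 17.571 − 19.286 = 64.38 → 64.4°C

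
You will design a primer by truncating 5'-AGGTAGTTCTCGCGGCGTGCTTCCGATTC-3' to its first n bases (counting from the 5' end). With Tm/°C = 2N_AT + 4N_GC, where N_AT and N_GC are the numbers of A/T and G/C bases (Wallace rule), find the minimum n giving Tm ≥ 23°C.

n = 9

First 8 bases: AGGTAGTT → Tm = 22°C (< 23°C)
First 9 bases: AGGTAGTTC → Tm = 26°C (≥ 23°C)
Each additional base adds 2°C (A/T) or 4°C (G/C), so Tm is non-decreasing in n; n = 9 is the first length to reach 23°C.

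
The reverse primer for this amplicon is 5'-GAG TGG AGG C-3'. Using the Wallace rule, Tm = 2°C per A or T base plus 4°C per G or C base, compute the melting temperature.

34°C

T=1, A=2, G=6, C=1
A+T = 3, G+C = 7
Tm = 2×3 + 4×7 = 34°C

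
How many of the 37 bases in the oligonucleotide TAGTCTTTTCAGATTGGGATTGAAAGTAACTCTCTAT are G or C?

12

Counting bases: A=10, G=7, T=15, C=5
G+C = 7 + 5 = 12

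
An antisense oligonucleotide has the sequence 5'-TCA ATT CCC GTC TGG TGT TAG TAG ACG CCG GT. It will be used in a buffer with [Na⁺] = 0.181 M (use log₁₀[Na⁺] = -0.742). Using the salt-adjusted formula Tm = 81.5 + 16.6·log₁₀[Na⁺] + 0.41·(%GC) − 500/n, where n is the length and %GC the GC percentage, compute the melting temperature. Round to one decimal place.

Length n = 32. Scanning the sequence gives T=10, G=9, A=5, C=8.
G+C = 17, so %GC = 17/32 × 100 = 53.125%
Salt term: 16.6 × (-0.742) = -12.317
GC term: 0.41 × 53.125 = 21.781; length term: −500/32 = −15.625
Tm = 81.5 + (-12.317) + 21.781 − 15.625 = 75.339 → 75.3°C

75.3°C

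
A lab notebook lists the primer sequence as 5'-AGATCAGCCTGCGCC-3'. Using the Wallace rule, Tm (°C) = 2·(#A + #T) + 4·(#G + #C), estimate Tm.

Scanning the sequence gives T=2, A=3, G=4, C=6.
A+T = 5, G+C = 10
Tm = 2(5) + 4(10) = 10 + 40 = 50°C

50°C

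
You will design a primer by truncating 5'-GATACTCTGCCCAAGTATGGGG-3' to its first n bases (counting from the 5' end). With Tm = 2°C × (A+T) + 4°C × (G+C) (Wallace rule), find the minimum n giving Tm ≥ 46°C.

First 14 bases: GATACTCTGCCCAA → Tm = 42°C (< 46°C)
First 15 bases: GATACTCTGCCCAAG → Tm = 46°C (≥ 46°C)
Since every base adds ≥2°C, Tm only increases with n, so the threshold is first crossed at n = 15.

n = 15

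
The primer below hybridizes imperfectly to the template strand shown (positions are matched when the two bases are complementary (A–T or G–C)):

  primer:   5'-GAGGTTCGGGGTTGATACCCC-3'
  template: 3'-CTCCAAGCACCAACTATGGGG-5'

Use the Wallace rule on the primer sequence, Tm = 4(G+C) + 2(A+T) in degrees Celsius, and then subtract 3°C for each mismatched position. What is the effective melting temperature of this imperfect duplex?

Primer base counts: A=3, T=5, G=8, C=5 → A+T=8, G+C=13
Perfect-match Tm = 2(8) + 4(13) = 16 + 52 = 68°C
Mismatches (positions where the bases are not complementary): 1 (at position 9)
Effective Tm = 68 − 1×3 = 68 − 3 = 65°C

65°C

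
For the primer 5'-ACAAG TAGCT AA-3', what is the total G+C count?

4

Scanning the sequence gives G=2, A=6, T=2, C=2.
Total G or C: 2 + 2 = 4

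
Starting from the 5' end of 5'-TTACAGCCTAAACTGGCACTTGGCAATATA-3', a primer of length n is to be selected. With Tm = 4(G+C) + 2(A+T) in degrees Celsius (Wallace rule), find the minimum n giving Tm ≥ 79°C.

First 27 bases: TTACAGCCTAAACTGGCACTTGGCAAT → Tm = 78°C (< 79°C)
First 28 bases: TTACAGCCTAAACTGGCACTTGGCAATA → Tm = 80°C (≥ 79°C)
Each additional base adds 2°C (A/T) or 4°C (G/C), so Tm is non-decreasing in n; n = 28 is the first length to reach 79°C.

n = 28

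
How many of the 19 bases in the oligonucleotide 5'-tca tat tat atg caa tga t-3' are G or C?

Scanning the sequence gives T=8, C=2, A=7, G=2.
Total G or C: 2 + 2 = 4

4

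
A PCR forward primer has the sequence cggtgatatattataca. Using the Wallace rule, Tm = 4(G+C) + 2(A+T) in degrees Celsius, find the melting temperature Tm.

Scanning the sequence gives T=6, G=3, C=2, A=6.
A+T = 12, G+C = 5
Tm = 2(12) + 4(5) = 24 + 20 = 44°C

44°C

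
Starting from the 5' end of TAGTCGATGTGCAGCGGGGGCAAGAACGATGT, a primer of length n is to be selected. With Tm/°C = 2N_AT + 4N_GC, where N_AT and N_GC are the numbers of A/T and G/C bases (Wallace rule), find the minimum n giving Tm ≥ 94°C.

n = 30

First 29 bases: TAGTCGATGTGCAGCGGGGGCAAGAACGA → Tm = 92°C (< 94°C)
First 30 bases: TAGTCGATGTGCAGCGGGGGCAAGAACGAT → Tm = 94°C (≥ 94°C)
Since every base adds ≥2°C, Tm only increases with n, so the threshold is first crossed at n = 30.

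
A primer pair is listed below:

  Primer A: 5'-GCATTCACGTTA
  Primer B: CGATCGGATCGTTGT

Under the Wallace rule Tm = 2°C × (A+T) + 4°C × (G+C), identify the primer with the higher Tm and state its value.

Primer A: A+T=7, G+C=5 → Tm = 2(7)+4(5) = 34°C
Primer B: A+T=7, G+C=8 → Tm = 2(7)+4(8) = 46°C
34°C vs 46°C → primer B is higher.

Primer B, 46°C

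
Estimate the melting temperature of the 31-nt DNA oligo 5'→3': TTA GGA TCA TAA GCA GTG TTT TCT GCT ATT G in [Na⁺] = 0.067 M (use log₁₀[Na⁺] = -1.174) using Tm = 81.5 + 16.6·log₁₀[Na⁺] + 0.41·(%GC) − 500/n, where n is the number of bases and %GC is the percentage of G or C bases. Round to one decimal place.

Length n = 31. C=4, T=13, G=7, A=7
G+C = 11, so %GC = 11/31 × 100 = 35.484%
Salt term: 16.6 × (-1.174) = -19.488
GC term: 0.41 × 35.484 = 14.548; length term: −500/31 = −16.129
Tm = 81.5 + (-19.488) + 14.548 − 16.129 = 60.431 → 60.4°C

60.4°C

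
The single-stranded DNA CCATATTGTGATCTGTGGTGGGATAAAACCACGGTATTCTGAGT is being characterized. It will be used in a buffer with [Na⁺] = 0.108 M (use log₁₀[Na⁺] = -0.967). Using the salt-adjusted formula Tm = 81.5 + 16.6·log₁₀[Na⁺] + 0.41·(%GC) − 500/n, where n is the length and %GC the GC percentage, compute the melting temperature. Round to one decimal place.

Length n = 44. Base counts: G=12, C=7, T=14, A=11
G+C = 19, so %GC = 19/44 × 100 = 43.182%
Salt term: 16.6 × (-0.967) = -16.052
GC term: 0.41 × 43.182 = 17.705; length term: −500/44 = −11.364
Tm = 81.5 + (-16.052) + 17.705 − 11.364 = 71.789 → 71.8°C

71.8°C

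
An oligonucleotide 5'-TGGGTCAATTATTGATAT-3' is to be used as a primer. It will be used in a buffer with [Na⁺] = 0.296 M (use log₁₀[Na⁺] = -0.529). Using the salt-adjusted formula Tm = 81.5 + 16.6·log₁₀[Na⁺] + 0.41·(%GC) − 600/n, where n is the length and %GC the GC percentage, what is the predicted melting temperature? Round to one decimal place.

Length n = 18. Counting bases: T=8, A=5, C=1, G=4
G+C = 5, so %GC = 5/18 × 100 = 27.778%
Salt term: 16.6 × (-0.529) = -8.781
GC term: 0.41 × 27.778 = 11.389; length term: −600/18 = −33.333
Tm = 81.5 + (-8.781) + 11.389 − 33.333 = 50.775 → 50.8°C

50.8°C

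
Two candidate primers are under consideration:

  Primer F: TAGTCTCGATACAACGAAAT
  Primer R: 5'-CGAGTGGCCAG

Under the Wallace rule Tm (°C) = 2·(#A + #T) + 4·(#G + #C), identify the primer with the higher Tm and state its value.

Primer F, 54°C

Primer F: A+T=13, G+C=7 → Tm = 2(13)+4(7) = 54°C
Primer R: A+T=3, G+C=8 → Tm = 2(3)+4(8) = 38°C
54°C vs 38°C → primer F is higher.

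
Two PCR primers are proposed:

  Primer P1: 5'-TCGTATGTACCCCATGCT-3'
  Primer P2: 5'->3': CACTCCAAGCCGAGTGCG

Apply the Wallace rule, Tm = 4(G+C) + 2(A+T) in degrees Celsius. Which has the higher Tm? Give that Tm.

Primer P1: A+T=9, G+C=9 → Tm = 2(9)+4(9) = 54°C
Primer P2: A+T=6, G+C=12 → Tm = 2(6)+4(12) = 60°C
54°C vs 60°C → primer P2 is higher.

Primer P2, 60°C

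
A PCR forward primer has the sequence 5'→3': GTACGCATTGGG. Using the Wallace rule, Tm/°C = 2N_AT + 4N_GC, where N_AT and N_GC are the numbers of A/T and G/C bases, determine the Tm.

Counting bases: A=2, C=2, G=5, T=3
AT pairs contribute 5, GC pairs contribute 7.
Tm = 4·7 + 2·5 = 28 + 10 = 38°C

38°C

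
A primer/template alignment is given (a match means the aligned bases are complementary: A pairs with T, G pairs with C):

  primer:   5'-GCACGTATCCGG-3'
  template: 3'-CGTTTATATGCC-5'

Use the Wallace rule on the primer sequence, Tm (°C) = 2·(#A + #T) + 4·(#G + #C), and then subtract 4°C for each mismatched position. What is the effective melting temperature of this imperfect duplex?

Primer base counts: A=2, T=2, G=4, C=4 → A+T=4, G+C=8
Perfect-match Tm = 2(4) + 4(8) = 8 + 32 = 40°C
Mismatches (positions where the bases are not complementary): 3 (at positions 4, 5, 9)
Effective Tm = 40 − 3×4 = 40 − 12 = 28°C

28°C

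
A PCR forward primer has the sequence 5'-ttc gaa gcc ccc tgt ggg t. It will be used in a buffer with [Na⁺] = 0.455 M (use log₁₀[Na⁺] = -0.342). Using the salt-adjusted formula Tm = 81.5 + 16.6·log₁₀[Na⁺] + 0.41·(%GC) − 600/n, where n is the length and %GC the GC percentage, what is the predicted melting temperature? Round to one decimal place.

Length n = 19. Scanning the sequence gives T=5, A=2, G=6, C=6.
G+C = 12, so %GC = 12/19 × 100 = 63.158%
Salt term: 16.6 × (-0.342) = -5.677
GC term: 0.41 × 63.158 = 25.895; length term: −600/19 = −31.579
Tm = 81.5 + (-5.677) + 25.895 − 31.579 = 70.139 → 70.1°C

70.1°C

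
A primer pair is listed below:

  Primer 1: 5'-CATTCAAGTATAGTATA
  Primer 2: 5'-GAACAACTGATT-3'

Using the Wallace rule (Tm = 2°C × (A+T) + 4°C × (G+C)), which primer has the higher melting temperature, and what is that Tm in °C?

Primer 1, 42°C

Primer 1: A+T=13, G+C=4 → Tm = 2(13)+4(4) = 42°C
Primer 2: A+T=8, G+C=4 → Tm = 2(8)+4(4) = 32°C
42°C vs 32°C → primer 1 is higher.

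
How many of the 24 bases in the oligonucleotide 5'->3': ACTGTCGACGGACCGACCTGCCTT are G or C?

Scanning the sequence gives C=9, T=5, A=4, G=6.
G+C = 6 + 9 = 15

15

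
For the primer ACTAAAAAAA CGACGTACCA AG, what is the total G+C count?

Base counts: T=2, C=5, A=12, G=3
Total G or C: 3 + 5 = 8

8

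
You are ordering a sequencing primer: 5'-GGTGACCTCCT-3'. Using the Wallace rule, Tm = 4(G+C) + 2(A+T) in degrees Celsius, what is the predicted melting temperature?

Counting bases: C=4, T=3, G=3, A=1
A+T = 4, G+C = 7
Tm = 2×4 + 4×7 = 36°C

36°C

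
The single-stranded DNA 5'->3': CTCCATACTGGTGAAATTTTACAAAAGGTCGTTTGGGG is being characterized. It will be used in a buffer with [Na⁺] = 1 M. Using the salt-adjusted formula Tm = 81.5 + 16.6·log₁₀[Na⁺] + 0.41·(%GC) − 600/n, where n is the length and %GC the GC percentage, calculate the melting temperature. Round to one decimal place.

Length n = 38. G=10, T=12, C=6, A=10
G+C = 16, so %GC = 16/38 × 100 = 42.105%
Salt term: 16.6 × (0) = 0
GC term: 0.41 × 42.105 = 17.263; length term: −600/38 = −15.789
Tm = 81.5 + (0) + 17.263 − 15.789 = 82.974 → 83.0°C

83.0°C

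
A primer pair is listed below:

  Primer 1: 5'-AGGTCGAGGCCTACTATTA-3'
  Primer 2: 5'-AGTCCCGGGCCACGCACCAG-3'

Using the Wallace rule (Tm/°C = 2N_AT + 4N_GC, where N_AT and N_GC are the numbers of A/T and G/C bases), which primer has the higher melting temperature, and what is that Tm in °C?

Primer 1: A+T=10, G+C=9 → Tm = 2(10)+4(9) = 56°C
Primer 2: A+T=5, G+C=15 → Tm = 2(5)+4(15) = 70°C
56°C vs 70°C → primer 2 is higher.

Primer 2, 70°C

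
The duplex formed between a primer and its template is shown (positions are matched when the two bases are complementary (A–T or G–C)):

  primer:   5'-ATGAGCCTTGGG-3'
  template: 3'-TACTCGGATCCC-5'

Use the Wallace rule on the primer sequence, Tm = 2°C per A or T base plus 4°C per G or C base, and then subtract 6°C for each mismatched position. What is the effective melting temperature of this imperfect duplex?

Primer base counts: A=2, T=3, G=5, C=2 → A+T=5, G+C=7
Perfect-match Tm = 2(5) + 4(7) = 10 + 28 = 38°C
Mismatches (positions where the bases are not complementary): 1 (at position 9)
Effective Tm = 38 − 1×6 = 38 − 6 = 32°C

32°C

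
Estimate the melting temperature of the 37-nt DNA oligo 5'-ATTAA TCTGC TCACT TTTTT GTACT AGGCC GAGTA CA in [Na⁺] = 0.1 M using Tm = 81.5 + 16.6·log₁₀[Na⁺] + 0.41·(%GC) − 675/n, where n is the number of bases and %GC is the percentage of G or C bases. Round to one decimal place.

62.2°C

Length n = 37. Scanning the sequence gives G=6, T=14, C=8, A=9.
G+C = 14, so %GC = 14/37 × 100 = 37.838%
Salt term: 16.6 × (-1) = -16.6
GC term: 0.41 × 37.838 = 15.514; length term: −675/37 = −18.243
Tm = 81.5 + (-16.6) + 15.514 − 18.243 = 62.171 → 62.2°C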